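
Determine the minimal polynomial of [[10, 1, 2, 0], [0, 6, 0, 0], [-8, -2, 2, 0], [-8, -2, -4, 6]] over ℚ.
The characteristic polynomial factors as (x - 6)^4. The minimal polynomial is ∏(x - λ)^{k_λ} where k_λ is the size of the largest Jordan block at λ.

For λ = 6: rank(A - 6I) = 1, and the largest Jordan block has size 2 (the smallest k with rank((A - 6I)^k) = rank((A - 6I)^(k+1))).

So m_A(x) = (x - 6)^2.

m_A(x) = (x - 6)^2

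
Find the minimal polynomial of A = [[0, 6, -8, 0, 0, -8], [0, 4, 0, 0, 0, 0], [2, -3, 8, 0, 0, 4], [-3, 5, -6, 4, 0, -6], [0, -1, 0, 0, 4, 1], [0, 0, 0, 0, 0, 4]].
The characteristic polynomial factors as (x - 4)^6. The minimal polynomial is ∏(x - λ)^{k_λ} where k_λ is the size of the largest Jordan block at λ.

For λ = 4: rank(A - 4I) = 3, and the largest Jordan block has size 2 (the smallest k with rank((A - 4I)^k) = rank((A - 4I)^(k+1))).

So m_A(x) = (x - 4)^2.

m_A(x) = (x - 4)^2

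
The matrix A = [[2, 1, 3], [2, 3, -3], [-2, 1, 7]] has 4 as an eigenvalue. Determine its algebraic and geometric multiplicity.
The characteristic polynomial is (x - 4)^3, so the factor x - 4 appears with exponent 3: the algebraic multiplicity is 3.

rank(A - 4I) = 1, so the eigenspace has dimension 3 - 1 = 2: the geometric multiplicity is 2.

Since 2 < 3, A is not diagonalizable.

algebraic multiplicity 3, geometric multiplicity 2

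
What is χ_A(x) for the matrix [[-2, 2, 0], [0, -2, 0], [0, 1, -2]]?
χ_A(x) = (x + 2)^3

xI - A = [[x + 2, -2, 0], [0, x + 2, 0], [0, -1, x + 2]].

Expanding det(xI - A) along the first row:
det(xI - A) = + (x + 2)·det([[x + 2, 0], [-1, x + 2]]) - (-2)·det([[0, 0], [0, x + 2]]) + (0)·det([[0, x + 2], [0, -1]]).

Evaluating gives χ_A(x) = x^3 + 6x^2 + 12x + 8 = (x + 2)^3.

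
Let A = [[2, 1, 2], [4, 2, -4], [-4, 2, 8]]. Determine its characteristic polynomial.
χ_A(x) = (x - 4)^3

xI - A = [[x - 2, -1, -2], [-4, x - 2, 4], [4, -2, x - 8]].

Expanding det(xI - A) along the first row:
det(xI - A) = + (x - 2)·det([[x - 2, 4], [-2, x - 8]]) - (-1)·det([[-4, 4], [4, x - 8]]) + (-2)·det([[-4, x - 2], [4, -2]]).

Evaluating gives χ_A(x) = x^3 - 12x^2 + 48x - 64 = (x - 4)^3.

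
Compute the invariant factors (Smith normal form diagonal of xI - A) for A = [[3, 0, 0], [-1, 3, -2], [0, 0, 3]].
x - 3, (x - 3)^2

The Jordan structure of A has elementary divisors (x - 3)^2, (x - 3). Arranging the block sizes at each eigenvalue in decreasing order and taking row products gives the invariant factors.

Invariant factors (smallest first, each dividing the next): x - 3, (x - 3)^2.

Check: the last factor (x - 3)^2 is the minimal polynomial, and the product (x - 3)^3 is the characteristic polynomial.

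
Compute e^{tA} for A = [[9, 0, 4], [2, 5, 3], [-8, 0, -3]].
A has Jordan form J = [[1, 0, 0], [0, 5, 1], [0, 0, 5]] with A = PJP^{-1}, so e^{tA} = P e^{tJ} P^{-1}.

For a Jordan block J_k(λ), e^{tJ_k(λ)} = e^{λt} · (I + tN + t^2 N^2/2! + ... + t^{k-1} N^{k-1}/(k-1)!) where N is the nilpotent superdiagonal part.

Assembling the blocks and conjugating back gives the entries of e^{tA} as shown above.

e^{tA} = [[2*e^{5*t} - e^{t}, 0, e^{5*t} - e^{t}], [-2*t*e^{5*t} + e^{5*t} - e^{t}, e^{5*t}, -t*e^{5*t} + e^{5*t} - e^{t}], [2*(1 - e^{4*t})*e^{t}, 0, (2 - e^{4*t})*e^{t}]]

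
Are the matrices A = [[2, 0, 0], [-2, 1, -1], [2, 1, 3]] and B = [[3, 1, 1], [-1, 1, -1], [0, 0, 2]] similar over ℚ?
Two matrices over a field are similar if and only if they have the same invariant factors.

Both A and B have characteristic polynomial (x - 2)^3 and minimal polynomial (x - 2)^2. Computing further, both have invariant factors x - 2, (x - 2)^2. Hence A and B are similar.

Yes.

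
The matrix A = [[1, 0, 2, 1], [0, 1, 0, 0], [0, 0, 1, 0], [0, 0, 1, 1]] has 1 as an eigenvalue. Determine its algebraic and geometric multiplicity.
The characteristic polynomial is (x - 1)^4, so the factor x - 1 appears with exponent 4: the algebraic multiplicity is 4.

rank(A - I) = 2, so the eigenspace has dimension 4 - 2 = 2: the geometric multiplicity is 2.

Since 2 < 4, A is not diagonalizable.

algebraic multiplicity 4, geometric multiplicity 2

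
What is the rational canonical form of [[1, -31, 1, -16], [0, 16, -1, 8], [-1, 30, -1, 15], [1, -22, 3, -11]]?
The invariant factors of A (the non-unit diagonal entries of the Smith normal form of xI - A over ℚ[x]) are (x - 5)(x^3 + x - 4), each dividing the next. The characteristic polynomial is their product, (x - 5)(x^3 + x - 4).

The rational canonical form is the block-diagonal matrix of companion matrices C(f_i):
R = [[0, 0, 0, -20], [1, 0, 0, 9], [0, 1, 0, -1], [0, 0, 1, 5]].

Note the characteristic polynomial does not split into linear factors over ℚ, so A has no Jordan form over ℚ; the rational canonical form exists over any field.

R = [[0, 0, 0, -20], [1, 0, 0, 9], [0, 1, 0, -1], [0, 0, 1, 5]]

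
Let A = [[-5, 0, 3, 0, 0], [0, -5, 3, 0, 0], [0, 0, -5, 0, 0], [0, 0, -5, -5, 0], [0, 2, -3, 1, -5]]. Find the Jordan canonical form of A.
J = [[-5, 1, 0, 0, 0], [0, -5, 1, 0, 0], [0, 0, -5, 0, 0], [0, 0, 0, -5, 0], [0, 0, 0, 0, -5]]

The characteristic polynomial is det(xI - A) = (x + 5)^5, so the eigenvalues are -5 (algebraic multiplicity 5).

For λ = -5: rank(A + 5I) = 2, rank((A + 5I)^2) = 1, rank((A + 5I)^3) = 0. The eigenspace has dimension 5 - 2 = 3, so there are 3 Jordan blocks; the rank sequence gives block sizes [3, 1, 1].

Assembling the blocks gives the Jordan form J above.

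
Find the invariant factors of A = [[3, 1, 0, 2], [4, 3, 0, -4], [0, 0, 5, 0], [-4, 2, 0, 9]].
The Jordan structure of A has elementary divisors (x - 5)^2, (x - 5), (x - 5). Arranging the block sizes at each eigenvalue in decreasing order and taking row products gives the invariant factors.

Invariant factors (smallest first, each dividing the next): x - 5, x - 5, (x - 5)^2.

Check: the last factor (x - 5)^2 is the minimal polynomial, and the product (x - 5)^4 is the characteristic polynomial.

x - 5, x - 5, (x - 5)^2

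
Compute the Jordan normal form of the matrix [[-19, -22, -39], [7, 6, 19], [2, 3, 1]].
The characteristic polynomial is det(xI - A) = (x + 4)^3, so the eigenvalues are -4 (algebraic multiplicity 3).

For λ = -4: rank(A + 4I) = 2, rank((A + 4I)^2) = 1, rank((A + 4I)^3) = 0. The eigenspace has dimension 3 - 2 = 1, so there is 1 Jordan block; the rank sequence gives block sizes [3].

Assembling the blocks gives the Jordan form J above.

J = [[-4, 1, 0], [0, -4, 1], [0, 0, -4]]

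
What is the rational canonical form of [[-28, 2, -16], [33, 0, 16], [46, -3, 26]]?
R = [[0, 0, -4], [1, 0, 10], [0, 1, -2]]

The invariant factors of A (the non-unit diagonal entries of the Smith normal form of xI - A over ℚ[x]) are (x - 2)(x^2 + 4x - 2), each dividing the next. The characteristic polynomial is their product, (x - 2)(x^2 + 4x - 2).

The rational canonical form is the block-diagonal matrix of companion matrices C(f_i):
R = [[0, 0, -4], [1, 0, 10], [0, 1, -2]].

Note the characteristic polynomial does not split into linear factors over ℚ, so A has no Jordan form over ℚ; the rational canonical form exists over any field.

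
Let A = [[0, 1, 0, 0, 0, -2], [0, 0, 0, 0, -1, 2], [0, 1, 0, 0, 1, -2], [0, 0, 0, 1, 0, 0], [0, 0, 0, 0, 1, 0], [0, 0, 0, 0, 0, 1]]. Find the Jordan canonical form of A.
The characteristic polynomial is det(xI - A) = x^3(x - 1)^3, so the eigenvalues are 0 (algebraic multiplicity 3), 1 (algebraic multiplicity 3).

For λ = 0: rank(A) = 4, rank(A^2) = 3. The eigenspace has dimension 6 - 4 = 2, so there are 2 Jordan blocks; the rank sequence gives block sizes [2, 1].

For λ = 1: rank(A - I) = 3. The eigenspace has dimension 6 - 3 = 3, so there are 3 Jordan blocks; the rank sequence gives block sizes [1, 1, 1].

Assembling the blocks gives the Jordan form J above.

J = [[0, 1, 0, 0, 0, 0], [0, 0, 0, 0, 0, 0], [0, 0, 0, 0, 0, 0], [0, 0, 0, 1, 0, 0], [0, 0, 0, 0, 1, 0], [0, 0, 0, 0, 0, 1]]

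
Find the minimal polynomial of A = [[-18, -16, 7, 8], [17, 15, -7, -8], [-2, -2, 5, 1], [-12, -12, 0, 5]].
m_A(x) = (x - 5)^2(x + 1)(x + 2)

The characteristic polynomial factors as (x - 5)^2(x + 1)(x + 2). The minimal polynomial is ∏(x - λ)^{k_λ} where k_λ is the size of the largest Jordan block at λ.

For λ = -2: rank(A + 2I) = 3, and the largest Jordan block has size 1 (the smallest k with rank((A + 2I)^k) = rank((A + 2I)^(k+1))).
For λ = -1: rank(A + I) = 3, and the largest Jordan block has size 1 (the smallest k with rank((A + I)^k) = rank((A + I)^(k+1))).
For λ = 5: rank(A - 5I) = 3, and the largest Jordan block has size 2 (the smallest k with rank((A - 5I)^k) = rank((A - 5I)^(k+1))).

So m_A(x) = (x - 5)^2(x + 1)(x + 2).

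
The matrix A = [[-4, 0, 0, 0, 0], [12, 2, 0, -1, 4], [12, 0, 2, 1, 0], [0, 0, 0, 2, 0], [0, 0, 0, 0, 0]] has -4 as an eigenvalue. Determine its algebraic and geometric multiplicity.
The characteristic polynomial is x(x - 2)^3(x + 4), so the factor x + 4 appears with exponent 1: the algebraic multiplicity is 1.

rank(A + 4I) = 4, so the eigenspace has dimension 5 - 4 = 1: the geometric multiplicity is 1.

algebraic multiplicity 1, geometric multiplicity 1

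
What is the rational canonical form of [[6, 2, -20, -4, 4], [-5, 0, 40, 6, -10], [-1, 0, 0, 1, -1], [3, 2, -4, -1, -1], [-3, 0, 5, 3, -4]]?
R = [[0, 2, 0, 0, 0], [1, 2, 0, 0, 0], [0, 0, 0, 0, 6], [0, 0, 1, 0, 8], [0, 0, 0, 1, -1]]

The invariant factors of A (the non-unit diagonal entries of the Smith normal form of xI - A over ℚ[x]) are x^2 - 2x - 2, (x + 3)(x^2 - 2x - 2), each dividing the next. The characteristic polynomial is their product, (x + 3)(x^2 - 2x - 2)^2.

The rational canonical form is the block-diagonal matrix of companion matrices C(f_i):
R = [[0, 2, 0, 0, 0], [1, 2, 0, 0, 0], [0, 0, 0, 0, 6], [0, 0, 1, 0, 8], [0, 0, 0, 1, -1]].

Note the characteristic polynomial does not split into linear factors over ℚ, so A has no Jordan form over ℚ; the rational canonical form exists over any field.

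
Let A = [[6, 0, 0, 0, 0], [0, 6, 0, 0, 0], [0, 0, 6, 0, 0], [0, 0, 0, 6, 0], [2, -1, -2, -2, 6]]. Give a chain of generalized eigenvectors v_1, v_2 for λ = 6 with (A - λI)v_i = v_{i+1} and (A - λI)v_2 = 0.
We seek v_1 ∈ ker((A - 6I)^2) \ ker(A - 6I), then set v_{i+1} = (A - 6I) v_i.

One such chain is v_1 = [[0, 1, -1, 0, 0]]^T, v_2 = [[0, 0, 0, 0, 1]]^T. Check: (A - 6I) v_2 = [[0, 0, 0, 0, 0]]^T = 0.

v_1 = [[0, 1, -1, 0, 0]]^T, v_2 = [[0, 0, 0, 0, 1]]^T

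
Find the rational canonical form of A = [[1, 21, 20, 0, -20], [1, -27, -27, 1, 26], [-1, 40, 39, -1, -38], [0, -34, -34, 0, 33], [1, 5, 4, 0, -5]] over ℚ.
R = [[0, 0, 0, 0, 18], [1, 0, 0, 0, 27], [0, 1, 0, 0, -12], [0, 0, 1, 0, -15], [0, 0, 0, 1, 8]]

The invariant factors of A (the non-unit diagonal entries of the Smith normal form of xI - A over ℚ[x]) are (x - 2)(x^2 - 3x - 3)^2, each dividing the next. The characteristic polynomial is their product, (x - 2)(x^2 - 3x - 3)^2.

The rational canonical form is the block-diagonal matrix of companion matrices C(f_i):
R = [[0, 0, 0, 0, 18], [1, 0, 0, 0, 27], [0, 1, 0, 0, -12], [0, 0, 1, 0, -15], [0, 0, 0, 1, 8]].

Note the characteristic polynomial does not split into linear factors over ℚ, so A has no Jordan form over ℚ; the rational canonical form exists over any field.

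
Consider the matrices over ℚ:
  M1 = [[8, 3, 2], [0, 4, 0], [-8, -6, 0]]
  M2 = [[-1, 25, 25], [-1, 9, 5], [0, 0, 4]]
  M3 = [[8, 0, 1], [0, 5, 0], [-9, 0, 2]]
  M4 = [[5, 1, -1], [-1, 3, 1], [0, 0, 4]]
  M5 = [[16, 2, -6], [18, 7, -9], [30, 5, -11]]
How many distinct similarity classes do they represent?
Characteristic polynomials: χ_{M1} = (x - 4)^3, χ_{M2} = (x - 4)^3, χ_{M3} = (x - 5)^3, χ_{M4} = (x - 4)^3, χ_{M5} = (x - 4)^3.

{M1, M2, M4, M5}: invariant factors x - 4, (x - 4)^2.

{M3}: invariant factors x - 5, (x - 5)^2.

Matrices are similar if and only if their invariant-factor lists agree; the partition into similarity classes is {M1, M2, M4, M5}, {M3}.

2 classes: {M1, M2, M4, M5}, {M3}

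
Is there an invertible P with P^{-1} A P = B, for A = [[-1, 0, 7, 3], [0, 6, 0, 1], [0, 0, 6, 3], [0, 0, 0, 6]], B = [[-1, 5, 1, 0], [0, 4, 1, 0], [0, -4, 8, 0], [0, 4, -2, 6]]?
Two matrices over a field are similar if and only if they have the same invariant factors.

Both A and B have characteristic polynomial (x - 6)^3(x + 1) and minimal polynomial (x - 6)^2(x + 1). Computing further, both have invariant factors x - 6, (x - 6)^2(x + 1). Hence A and B are similar.

Yes.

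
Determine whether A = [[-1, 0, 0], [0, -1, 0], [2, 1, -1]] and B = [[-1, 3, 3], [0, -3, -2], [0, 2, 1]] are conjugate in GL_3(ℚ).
Two matrices over a field are similar if and only if they have the same invariant factors.

Both A and B have characteristic polynomial (x + 1)^3 and minimal polynomial (x + 1)^2. Computing further, both have invariant factors x + 1, (x + 1)^2. Hence A and B are similar.

Yes.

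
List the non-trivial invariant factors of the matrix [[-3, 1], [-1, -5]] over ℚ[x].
(x + 4)^2

The Jordan structure of A has elementary divisors (x + 4)^2. Arranging the block sizes at each eigenvalue in decreasing order and taking row products gives the invariant factors.

Invariant factors (smallest first, each dividing the next): (x + 4)^2.

Check: the last factor (x + 4)^2 is the minimal polynomial, and the product (x + 4)^2 is the characteristic polynomial.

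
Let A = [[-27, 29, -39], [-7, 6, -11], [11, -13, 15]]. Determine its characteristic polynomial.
χ_A(x) = (x + 2)^3

xI - A = [[x + 27, -29, 39], [7, x - 6, 11], [-11, 13, x - 15]].

Expanding det(xI - A) along the first row:
det(xI - A) = + (x + 27)·det([[x - 6, 11], [13, x - 15]]) - (-29)·det([[7, 11], [-11, x - 15]]) + (39)·det([[7, x - 6], [-11, 13]]).

Evaluating gives χ_A(x) = x^3 + 6x^2 + 12x + 8 = (x + 2)^3.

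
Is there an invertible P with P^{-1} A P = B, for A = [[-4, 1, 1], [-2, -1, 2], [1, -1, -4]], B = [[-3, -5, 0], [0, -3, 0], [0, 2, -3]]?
Two matrices over a field are similar if and only if they have the same invariant factors.

Both A and B have characteristic polynomial (x + 3)^3 and minimal polynomial (x + 3)^2. Computing further, both have invariant factors x + 3, (x + 3)^2. Hence A and B are similar.

Yes.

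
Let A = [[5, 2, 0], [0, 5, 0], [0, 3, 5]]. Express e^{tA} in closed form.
e^{tA} = [[e^{5*t}, 2*t*e^{5*t}, 0], [0, e^{5*t}, 0], [0, 3*t*e^{5*t}, e^{5*t}]]

A has Jordan form J = [[5, 1, 0], [0, 5, 0], [0, 0, 5]] with A = PJP^{-1}, so e^{tA} = P e^{tJ} P^{-1}.

For a Jordan block J_k(λ), e^{tJ_k(λ)} = e^{λt} · (I + tN + t^2 N^2/2! + ... + t^{k-1} N^{k-1}/(k-1)!) where N is the nilpotent superdiagonal part.

Assembling the blocks and conjugating back gives the entries of e^{tA} as shown above.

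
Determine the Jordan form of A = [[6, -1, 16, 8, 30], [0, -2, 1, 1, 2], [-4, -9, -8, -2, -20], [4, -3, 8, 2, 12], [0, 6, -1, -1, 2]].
J = [[-2, 1, 0, 0, 0], [0, -2, 1, 0, 0], [0, 0, -2, 0, 0], [0, 0, 0, 2, 0], [0, 0, 0, 0, 4]]

The characteristic polynomial is det(xI - A) = (x - 4)(x - 2)(x + 2)^3, so the eigenvalues are -2 (algebraic multiplicity 3), 2 (algebraic multiplicity 1), 4 (algebraic multiplicity 1).

For λ = -2: rank(A + 2I) = 4, rank((A + 2I)^2) = 3, rank((A + 2I)^3) = 2. The eigenspace has dimension 5 - 4 = 1, so there is 1 Jordan block; the rank sequence gives block sizes [3].

For λ = 2: algebraic multiplicity 1 gives one 1×1 block.

For λ = 4: algebraic multiplicity 1 gives one 1×1 block.

Assembling the blocks gives the Jordan form J above.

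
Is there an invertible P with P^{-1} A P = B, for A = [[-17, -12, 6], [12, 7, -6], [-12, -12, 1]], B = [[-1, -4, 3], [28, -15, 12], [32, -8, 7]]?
No.

Both have characteristic polynomial (x - 1)(x + 5)^2, but the minimal polynomial of A is (x - 1)(x + 5) while the minimal polynomial of B is (x - 1)(x + 5)^2. The minimal polynomial is a similarity invariant, so A and B are not similar.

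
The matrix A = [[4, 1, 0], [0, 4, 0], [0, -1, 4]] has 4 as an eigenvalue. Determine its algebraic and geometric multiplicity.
algebraic multiplicity 3, geometric multiplicity 2

The characteristic polynomial is (x - 4)^3, so the factor x - 4 appears with exponent 3: the algebraic multiplicity is 3.

rank(A - 4I) = 1, so the eigenspace has dimension 3 - 1 = 2: the geometric multiplicity is 2.

Since 2 < 3, A is not diagonalizable.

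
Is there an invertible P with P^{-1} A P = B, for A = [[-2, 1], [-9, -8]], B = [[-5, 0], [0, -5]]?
No.

Both have characteristic polynomial (x + 5)^2, but the minimal polynomial of A is (x + 5)^2 while the minimal polynomial of B is x + 5. The minimal polynomial is a similarity invariant, so A and B are not similar.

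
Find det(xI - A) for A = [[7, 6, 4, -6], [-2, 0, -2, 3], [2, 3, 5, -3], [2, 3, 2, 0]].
χ_A(x) = (x - 3)^4

xI - A = [[x - 7, -6, -4, 6], [2, x, 2, -3], [-2, -3, x - 5, 3], [-2, -3, -2, x]].

Expanding det(xI - A) along the first row:
det(xI - A) = + (x - 7)·det([[x, 2, -3], [-3, x - 5, 3], [-3, -2, x]]) - (-6)·det([[2, 2, -3], [-2, x - 5, 3], [-2, -2, x]]) + (-4)·det([[2, x, -3], [-2, -3, 3], [-2, -3, x]]) - (6)·det([[2, x, 2], [-2, -3, x - 5], [-2, -3, -2]]).

Evaluating gives χ_A(x) = x^4 - 12x^3 + 54x^2 - 108x + 81 = (x - 3)^4.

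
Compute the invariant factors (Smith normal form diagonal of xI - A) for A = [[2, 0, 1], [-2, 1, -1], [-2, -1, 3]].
(x - 2)^3

The Jordan structure of A has elementary divisors (x - 2)^3. Arranging the block sizes at each eigenvalue in decreasing order and taking row products gives the invariant factors.

Invariant factors (smallest first, each dividing the next): (x - 2)^3.

Check: the last factor (x - 2)^3 is the minimal polynomial, and the product (x - 2)^3 is the characteristic polynomial.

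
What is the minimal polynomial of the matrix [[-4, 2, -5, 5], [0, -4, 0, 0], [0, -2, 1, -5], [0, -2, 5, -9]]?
The characteristic polynomial factors as (x + 4)^4. The minimal polynomial is ∏(x - λ)^{k_λ} where k_λ is the size of the largest Jordan block at λ.

For λ = -4: rank(A + 4I) = 1, and the largest Jordan block has size 2 (the smallest k with rank((A + 4I)^k) = rank((A + 4I)^(k+1))).

So m_A(x) = (x + 4)^2.

m_A(x) = (x + 4)^2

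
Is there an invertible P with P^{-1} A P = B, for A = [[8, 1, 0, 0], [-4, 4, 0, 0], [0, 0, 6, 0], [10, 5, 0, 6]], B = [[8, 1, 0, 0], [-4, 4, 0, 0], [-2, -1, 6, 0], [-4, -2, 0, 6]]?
Yes.

Two matrices over a field are similar if and only if they have the same invariant factors.

Both A and B have characteristic polynomial (x - 6)^4 and minimal polynomial (x - 6)^2. Computing further, both have invariant factors x - 6, x - 6, (x - 6)^2. Hence A and B are similar.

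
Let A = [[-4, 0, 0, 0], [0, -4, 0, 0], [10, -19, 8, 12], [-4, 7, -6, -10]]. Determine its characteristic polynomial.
χ_A(x) = (x - 2)(x + 4)^3

xI - A = [[x + 4, 0, 0, 0], [0, x + 4, 0, 0], [-10, 19, x - 8, -12], [4, -7, 6, x + 10]].

Expanding det(xI - A) along the first row:
det(xI - A) = + (x + 4)·det([[x + 4, 0, 0], [19, x - 8, -12], [-7, 6, x + 10]]) - (0)·det([[0, 0, 0], [-10, x - 8, -12], [4, 6, x + 10]]) + (0)·det([[0, x + 4, 0], [-10, 19, -12], [4, -7, x + 10]]) - (0)·det([[0, x + 4, 0], [-10, 19, x - 8], [4, -7, 6]]).

Evaluating gives χ_A(x) = x^4 + 10x^3 + 24x^2 - 32x - 128 = (x - 2)(x + 4)^3.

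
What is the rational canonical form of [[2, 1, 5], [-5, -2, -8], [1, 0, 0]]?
R = [[0, 0, 2], [1, 0, 4], [0, 1, 0]]

The invariant factors of A (the non-unit diagonal entries of the Smith normal form of xI - A over ℚ[x]) are x^3 - 4x - 2, each dividing the next. The characteristic polynomial is their product, x^3 - 4x - 2.

The rational canonical form is the block-diagonal matrix of companion matrices C(f_i):
R = [[0, 0, 2], [1, 0, 4], [0, 1, 0]].

Note the characteristic polynomial does not split into linear factors over ℚ, so A has no Jordan form over ℚ; the rational canonical form exists over any field.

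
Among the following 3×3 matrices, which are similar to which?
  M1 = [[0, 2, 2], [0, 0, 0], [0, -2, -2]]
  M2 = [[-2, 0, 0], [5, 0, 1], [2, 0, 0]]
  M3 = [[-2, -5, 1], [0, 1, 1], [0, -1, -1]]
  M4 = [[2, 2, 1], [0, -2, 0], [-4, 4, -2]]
Characteristic polynomials: χ_{M1} = x^2(x + 2), χ_{M2} = x^2(x + 2), χ_{M3} = x^2(x + 2), χ_{M4} = x^2(x + 2).

{M1}: invariant factors x, x(x + 2).

{M2, M3, M4}: invariant factors x^2(x + 2).

Matrices are similar if and only if their invariant-factor lists agree; the partition into similarity classes is {M1}, {M2, M3, M4}.

2 classes: {M1}, {M2, M3, M4}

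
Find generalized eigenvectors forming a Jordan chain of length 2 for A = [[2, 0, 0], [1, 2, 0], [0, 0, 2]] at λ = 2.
v_1 = [[1, -1, 0]]^T, v_2 = [[0, 1, 0]]^T

We seek v_1 ∈ ker((A - 2I)^2) \ ker(A - 2I), then set v_{i+1} = (A - 2I) v_i.

One such chain is v_1 = [[1, -1, 0]]^T, v_2 = [[0, 1, 0]]^T. Check: (A - 2I) v_2 = [[0, 0, 0]]^T = 0.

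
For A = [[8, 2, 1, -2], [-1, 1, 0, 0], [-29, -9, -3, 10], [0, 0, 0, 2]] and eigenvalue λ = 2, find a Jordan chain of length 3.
We seek v_1 ∈ ker((A - 2I)^3) \ ker((A - 2I)^2), then set v_{i+1} = (A - 2I) v_i.

One such chain is v_1 = [[0, -1, 2, 0]]^T, v_2 = [[0, 1, -1, 0]]^T, v_3 = [[1, -1, -4, 0]]^T. Check: (A - 2I) v_3 = [[0, 0, 0, 0]]^T = 0.

v_1 = [[0, -1, 2, 0]]^T, v_2 = [[0, 1, -1, 0]]^T, v_3 = [[1, -1, -4, 0]]^T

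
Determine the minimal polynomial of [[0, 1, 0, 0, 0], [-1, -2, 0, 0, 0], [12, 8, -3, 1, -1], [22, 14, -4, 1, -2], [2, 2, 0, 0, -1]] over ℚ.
m_A(x) = (x + 1)^2

The characteristic polynomial factors as (x + 1)^5. The minimal polynomial is ∏(x - λ)^{k_λ} where k_λ is the size of the largest Jordan block at λ.

For λ = -1: rank(A + I) = 2, and the largest Jordan block has size 2 (the smallest k with rank((A + I)^k) = rank((A + I)^(k+1))).

So m_A(x) = (x + 1)^2.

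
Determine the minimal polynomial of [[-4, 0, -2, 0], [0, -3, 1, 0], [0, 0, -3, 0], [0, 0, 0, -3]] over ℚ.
The characteristic polynomial factors as (x + 3)^3(x + 4). The minimal polynomial is ∏(x - λ)^{k_λ} where k_λ is the size of the largest Jordan block at λ.

For λ = -4: rank(A + 4I) = 3, and the largest Jordan block has size 1 (the smallest k with rank((A + 4I)^k) = rank((A + 4I)^(k+1))).
For λ = -3: rank(A + 3I) = 2, and the largest Jordan block has size 2 (the smallest k with rank((A + 3I)^k) = rank((A + 3I)^(k+1))).

So m_A(x) = (x + 3)^2(x + 4).

m_A(x) = (x + 3)^2(x + 4)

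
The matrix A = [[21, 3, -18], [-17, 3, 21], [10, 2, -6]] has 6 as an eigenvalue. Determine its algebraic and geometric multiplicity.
The characteristic polynomial is (x - 6)^3, so the factor x - 6 appears with exponent 3: the algebraic multiplicity is 3.

rank(A - 6I) = 2, so the eigenspace has dimension 3 - 2 = 1: the geometric multiplicity is 1.

Since 1 < 3, A is not diagonalizable.

algebraic multiplicity 3, geometric multiplicity 1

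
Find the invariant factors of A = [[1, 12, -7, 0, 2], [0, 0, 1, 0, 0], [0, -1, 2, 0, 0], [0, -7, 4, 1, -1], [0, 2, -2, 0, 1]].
(x - 1)^2, (x - 1)^3

The Jordan structure of A has elementary divisors (x - 1)^3, (x - 1)^2. Arranging the block sizes at each eigenvalue in decreasing order and taking row products gives the invariant factors.

Invariant factors (smallest first, each dividing the next): (x - 1)^2, (x - 1)^3.

Check: the last factor (x - 1)^3 is the minimal polynomial, and the product (x - 1)^5 is the characteristic polynomial.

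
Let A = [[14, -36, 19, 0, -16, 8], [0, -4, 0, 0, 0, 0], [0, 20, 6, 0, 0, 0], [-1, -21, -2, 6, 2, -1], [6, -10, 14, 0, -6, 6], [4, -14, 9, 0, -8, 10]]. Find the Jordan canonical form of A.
J = [[-4, 0, 0, 0, 0, 0], [0, 6, 1, 0, 0, 0], [0, 0, 6, 0, 0, 0], [0, 0, 0, 6, 1, 0], [0, 0, 0, 0, 6, 0], [0, 0, 0, 0, 0, 6]]

The characteristic polynomial is det(xI - A) = (x - 6)^5(x + 4), so the eigenvalues are -4 (algebraic multiplicity 1), 6 (algebraic multiplicity 5).

For λ = -4: algebraic multiplicity 1 gives one 1×1 block.

For λ = 6: rank(A - 6I) = 3, rank((A - 6I)^2) = 1. The eigenspace has dimension 6 - 3 = 3, so there are 3 Jordan blocks; the rank sequence gives block sizes [2, 2, 1].

Assembling the blocks gives the Jordan form J above.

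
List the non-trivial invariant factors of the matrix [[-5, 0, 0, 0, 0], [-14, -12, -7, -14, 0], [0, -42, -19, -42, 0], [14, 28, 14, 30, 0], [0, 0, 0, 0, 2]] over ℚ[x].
x - 2, (x - 2)(x + 5), (x - 2)(x + 5)

The Jordan structure of A has elementary divisors (x + 5), (x + 5), (x - 2), (x - 2), (x - 2). Arranging the block sizes at each eigenvalue in decreasing order and taking row products gives the invariant factors.

Invariant factors (smallest first, each dividing the next): x - 2, (x - 2)(x + 5), (x - 2)(x + 5).

Check: the last factor (x - 2)(x + 5) is the minimal polynomial, and the product (x - 2)^3(x + 5)^2 is the characteristic polynomial.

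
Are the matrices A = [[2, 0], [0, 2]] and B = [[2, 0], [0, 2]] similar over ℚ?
Yes.

Two matrices over a field are similar if and only if they have the same invariant factors.

Both A and B have characteristic polynomial (x - 2)^2 and minimal polynomial x - 2. Computing further, both have invariant factors x - 2, x - 2. Hence A and B are similar.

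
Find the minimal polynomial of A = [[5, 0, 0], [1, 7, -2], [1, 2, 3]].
The characteristic polynomial factors as (x - 5)^3. The minimal polynomial is ∏(x - λ)^{k_λ} where k_λ is the size of the largest Jordan block at λ.

For λ = 5: rank(A - 5I) = 1, and the largest Jordan block has size 2 (the smallest k with rank((A - 5I)^k) = rank((A - 5I)^(k+1))).

So m_A(x) = (x - 5)^2.

m_A(x) = (x - 5)^2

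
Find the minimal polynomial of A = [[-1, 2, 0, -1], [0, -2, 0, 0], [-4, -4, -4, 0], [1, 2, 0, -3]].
The characteristic polynomial factors as (x + 2)^3(x + 4). The minimal polynomial is ∏(x - λ)^{k_λ} where k_λ is the size of the largest Jordan block at λ.

For λ = -4: rank(A + 4I) = 3, and the largest Jordan block has size 1 (the smallest k with rank((A + 4I)^k) = rank((A + 4I)^(k+1))).
For λ = -2: rank(A + 2I) = 2, and the largest Jordan block has size 2 (the smallest k with rank((A + 2I)^k) = rank((A + 2I)^(k+1))).

So m_A(x) = (x + 2)^2(x + 4).

m_A(x) = (x + 2)^2(x + 4)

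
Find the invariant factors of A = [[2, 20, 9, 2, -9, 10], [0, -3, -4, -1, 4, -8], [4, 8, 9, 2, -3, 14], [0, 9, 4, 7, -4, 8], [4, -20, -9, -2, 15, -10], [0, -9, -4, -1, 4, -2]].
x - 6, x - 6, (x - 6)^2(x - 2)^2

The Jordan structure of A has elementary divisors (x - 2)^2, (x - 6)^2, (x - 6), (x - 6). Arranging the block sizes at each eigenvalue in decreasing order and taking row products gives the invariant factors.

Invariant factors (smallest first, each dividing the next): x - 6, x - 6, (x - 6)^2(x - 2)^2.

Check: the last factor (x - 6)^2(x - 2)^2 is the minimal polynomial, and the product (x - 6)^4(x - 2)^2 is the characteristic polynomial.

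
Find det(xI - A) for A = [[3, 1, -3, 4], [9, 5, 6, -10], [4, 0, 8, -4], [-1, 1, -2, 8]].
xI - A = [[x - 3, -1, 3, -4], [-9, x - 5, -6, 10], [-4, 0, x - 8, 4], [1, -1, 2, x - 8]].

Expanding det(xI - A) along the first row:
det(xI - A) = + (x - 3)·det([[x - 5, -6, 10], [0, x - 8, 4], [-1, 2, x - 8]]) - (-1)·det([[-9, -6, 10], [-4, x - 8, 4], [1, 2, x - 8]]) + (3)·det([[-9, x - 5, 10], [-4, 0, 4], [1, -1, x - 8]]) - (-4)·det([[-9, x - 5, -6], [-4, 0, x - 8], [1, -1, 2]]).

Evaluating gives χ_A(x) = x^4 - 24x^3 + 216x^2 - 864x + 1296 = (x - 6)^4.

χ_A(x) = (x - 6)^4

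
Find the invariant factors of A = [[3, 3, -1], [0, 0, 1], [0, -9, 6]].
x - 3, (x - 3)^2

The Jordan structure of A has elementary divisors (x - 3)^2, (x - 3). Arranging the block sizes at each eigenvalue in decreasing order and taking row products gives the invariant factors.

Invariant factors (smallest first, each dividing the next): x - 3, (x - 3)^2.

Check: the last factor (x - 3)^2 is the minimal polynomial, and the product (x - 3)^3 is the characteristic polynomial.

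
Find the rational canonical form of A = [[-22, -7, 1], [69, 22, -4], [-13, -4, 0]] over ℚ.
The invariant factors of A (the non-unit diagonal entries of the Smith normal form of xI - A over ℚ[x]) are x^3 - 4x + 2, each dividing the next. The characteristic polynomial is their product, x^3 - 4x + 2.

The rational canonical form is the block-diagonal matrix of companion matrices C(f_i):
R = [[0, 0, -2], [1, 0, 4], [0, 1, 0]].

Note the characteristic polynomial does not split into linear factors over ℚ, so A has no Jordan form over ℚ; the rational canonical form exists over any field.

R = [[0, 0, -2], [1, 0, 4], [0, 1, 0]]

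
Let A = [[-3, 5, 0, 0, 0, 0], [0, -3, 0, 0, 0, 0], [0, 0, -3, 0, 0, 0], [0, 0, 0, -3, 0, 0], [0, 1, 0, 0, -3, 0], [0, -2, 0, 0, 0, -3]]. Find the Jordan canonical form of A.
J = [[-3, 1, 0, 0, 0, 0], [0, -3, 0, 0, 0, 0], [0, 0, -3, 0, 0, 0], [0, 0, 0, -3, 0, 0], [0, 0, 0, 0, -3, 0], [0, 0, 0, 0, 0, -3]]

The characteristic polynomial is det(xI - A) = (x + 3)^6, so the eigenvalues are -3 (algebraic multiplicity 6).

For λ = -3: rank(A + 3I) = 1, rank((A + 3I)^2) = 0. The eigenspace has dimension 6 - 1 = 5, so there are 5 Jordan blocks; the rank sequence gives block sizes [2, 1, 1, 1, 1].

Assembling the blocks gives the Jordan form J above.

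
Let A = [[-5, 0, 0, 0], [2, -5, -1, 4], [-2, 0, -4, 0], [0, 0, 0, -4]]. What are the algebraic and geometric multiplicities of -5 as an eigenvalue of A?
The characteristic polynomial is (x + 4)^2(x + 5)^2, so the factor x + 5 appears with exponent 2: the algebraic multiplicity is 2.

rank(A + 5I) = 2, so the eigenspace has dimension 4 - 2 = 2: the geometric multiplicity is 2.

algebraic multiplicity 2, geometric multiplicity 2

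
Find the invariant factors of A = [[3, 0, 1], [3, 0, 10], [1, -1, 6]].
The Jordan structure of A has elementary divisors (x - 3)^3. Arranging the block sizes at each eigenvalue in decreasing order and taking row products gives the invariant factors.

Invariant factors (smallest first, each dividing the next): (x - 3)^3.

Check: the last factor (x - 3)^3 is the minimal polynomial, and the product (x - 3)^3 is the characteristic polynomial.

(x - 3)^3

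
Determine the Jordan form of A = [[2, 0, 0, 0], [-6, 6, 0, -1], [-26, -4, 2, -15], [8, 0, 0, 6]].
J = [[2, 0, 0, 0], [0, 2, 0, 0], [0, 0, 6, 1], [0, 0, 0, 6]]

The characteristic polynomial is det(xI - A) = (x - 6)^2(x - 2)^2, so the eigenvalues are 2 (algebraic multiplicity 2), 6 (algebraic multiplicity 2).

For λ = 2: rank(A - 2I) = 2. The eigenspace has dimension 4 - 2 = 2, so there are 2 Jordan blocks; the rank sequence gives block sizes [1, 1].

For λ = 6: rank(A - 6I) = 3, rank((A - 6I)^2) = 2. The eigenspace has dimension 4 - 3 = 1, so there is 1 Jordan block; the rank sequence gives block sizes [2].

Assembling the blocks gives the Jordan form J above.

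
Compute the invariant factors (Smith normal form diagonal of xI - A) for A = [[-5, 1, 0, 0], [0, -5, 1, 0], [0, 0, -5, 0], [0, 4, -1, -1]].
The Jordan structure of A has elementary divisors (x + 5)^3, (x + 1). Arranging the block sizes at each eigenvalue in decreasing order and taking row products gives the invariant factors.

Invariant factors (smallest first, each dividing the next): (x + 1)(x + 5)^3.

Check: the last factor (x + 1)(x + 5)^3 is the minimal polynomial, and the product (x + 1)(x + 5)^3 is the characteristic polynomial.

(x + 1)(x + 5)^3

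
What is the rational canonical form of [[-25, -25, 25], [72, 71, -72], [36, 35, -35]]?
R = [[0, 0, 25], [1, 0, -35], [0, 1, 11]]

The invariant factors of A (the non-unit diagonal entries of the Smith normal form of xI - A over ℚ[x]) are (x - 5)^2(x - 1), each dividing the next. The characteristic polynomial is their product, (x - 5)^2(x - 1).

The rational canonical form is the block-diagonal matrix of companion matrices C(f_i):
R = [[0, 0, 25], [1, 0, -35], [0, 1, 11]].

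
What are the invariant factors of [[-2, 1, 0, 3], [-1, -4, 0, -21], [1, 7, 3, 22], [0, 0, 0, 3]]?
The Jordan structure of A has elementary divisors (x + 3)^2, (x - 3)^2. Arranging the block sizes at each eigenvalue in decreasing order and taking row products gives the invariant factors.

Invariant factors (smallest first, each dividing the next): (x - 3)^2(x + 3)^2.

Check: the last factor (x - 3)^2(x + 3)^2 is the minimal polynomial, and the product (x - 3)^2(x + 3)^2 is the characteristic polynomial.

(x - 3)^2(x + 3)^2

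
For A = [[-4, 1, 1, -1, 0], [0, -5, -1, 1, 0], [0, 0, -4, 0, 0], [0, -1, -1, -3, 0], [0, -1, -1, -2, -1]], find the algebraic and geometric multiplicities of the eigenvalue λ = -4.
algebraic multiplicity 4, geometric multiplicity 3

The characteristic polynomial is (x + 1)(x + 4)^4, so the factor x + 4 appears with exponent 4: the algebraic multiplicity is 4.

rank(A + 4I) = 2, so the eigenspace has dimension 5 - 2 = 3: the geometric multiplicity is 3.

Since 3 < 4, A is not diagonalizable.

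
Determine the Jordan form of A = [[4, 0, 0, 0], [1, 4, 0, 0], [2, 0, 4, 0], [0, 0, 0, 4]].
J = [[4, 1, 0, 0], [0, 4, 0, 0], [0, 0, 4, 0], [0, 0, 0, 4]]

The characteristic polynomial is det(xI - A) = (x - 4)^4, so the eigenvalues are 4 (algebraic multiplicity 4).

For λ = 4: rank(A - 4I) = 1, rank((A - 4I)^2) = 0. The eigenspace has dimension 4 - 1 = 3, so there are 3 Jordan blocks; the rank sequence gives block sizes [2, 1, 1].

Assembling the blocks gives the Jordan form J above.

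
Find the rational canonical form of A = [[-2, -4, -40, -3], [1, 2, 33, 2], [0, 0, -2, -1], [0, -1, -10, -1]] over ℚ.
The invariant factors of A (the non-unit diagonal entries of the Smith normal form of xI - A over ℚ[x]) are (x - 3)(x + 2)^3, each dividing the next. The characteristic polynomial is their product, (x - 3)(x + 2)^3.

The rational canonical form is the block-diagonal matrix of companion matrices C(f_i):
R = [[0, 0, 0, 24], [1, 0, 0, 28], [0, 1, 0, 6], [0, 0, 1, -3]].

R = [[0, 0, 0, 24], [1, 0, 0, 28], [0, 1, 0, 6], [0, 0, 1, -3]]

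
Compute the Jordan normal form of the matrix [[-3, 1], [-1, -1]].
The characteristic polynomial is det(xI - A) = (x + 2)^2, so the eigenvalues are -2 (algebraic multiplicity 2).

For λ = -2: rank(A + 2I) = 1, rank((A + 2I)^2) = 0. The eigenspace has dimension 2 - 1 = 1, so there is 1 Jordan block; the rank sequence gives block sizes [2].

Assembling the blocks gives the Jordan form J above.

J = [[-2, 1], [0, -2]]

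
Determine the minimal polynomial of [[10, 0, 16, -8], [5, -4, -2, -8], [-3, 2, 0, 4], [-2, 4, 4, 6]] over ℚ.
m_A(x) = (x - 6)(x - 2)^2

The characteristic polynomial factors as (x - 6)(x - 2)^3. The minimal polynomial is ∏(x - λ)^{k_λ} where k_λ is the size of the largest Jordan block at λ.

For λ = 2: rank(A - 2I) = 2, and the largest Jordan block has size 2 (the smallest k with rank((A - 2I)^k) = rank((A - 2I)^(k+1))).
For λ = 6: rank(A - 6I) = 3, and the largest Jordan block has size 1 (the smallest k with rank((A - 6I)^k) = rank((A - 6I)^(k+1))).

So m_A(x) = (x - 6)(x - 2)^2.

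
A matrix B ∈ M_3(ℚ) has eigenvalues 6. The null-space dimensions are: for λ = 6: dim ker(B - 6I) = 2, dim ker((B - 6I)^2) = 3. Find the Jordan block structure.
Jordan blocks: (6, 2), (6, 1)

λ = 6: successive nullity increments [2, 1] count blocks of size ≥ k; block sizes are [2, 1].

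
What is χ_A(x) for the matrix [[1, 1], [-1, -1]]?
xI - A = [[x - 1, -1], [1, x + 1]].

Expanding det(xI - A) along the first row:
det(xI - A) = + (x - 1)·det([[x + 1]]) - (-1)·det([[1]]).

Evaluating gives χ_A(x) = x^2.

χ_A(x) = x^2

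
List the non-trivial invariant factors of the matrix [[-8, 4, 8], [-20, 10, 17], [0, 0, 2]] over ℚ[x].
x(x - 2)^2

The Jordan structure of A has elementary divisors x, (x - 2)^2. Arranging the block sizes at each eigenvalue in decreasing order and taking row products gives the invariant factors.

Invariant factors (smallest first, each dividing the next): x(x - 2)^2.

Check: the last factor x(x - 2)^2 is the minimal polynomial, and the product x(x - 2)^2 is the characteristic polynomial.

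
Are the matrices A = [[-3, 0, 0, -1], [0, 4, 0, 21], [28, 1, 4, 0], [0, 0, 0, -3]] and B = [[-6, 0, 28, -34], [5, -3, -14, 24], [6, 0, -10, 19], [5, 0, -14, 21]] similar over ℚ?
No.

Both have characteristic polynomial (x - 4)^2(x + 3)^2, but the minimal polynomial of A is (x - 4)^2(x + 3)^2 while the minimal polynomial of B is (x - 4)^2(x + 3). The minimal polynomial is a similarity invariant, so A and B are not similar.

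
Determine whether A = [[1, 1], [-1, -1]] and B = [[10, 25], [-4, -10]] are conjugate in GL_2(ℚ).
Two matrices over a field are similar if and only if they have the same invariant factors.

Both A and B have characteristic polynomial x^2 and minimal polynomial x^2. Computing further, both have invariant factors x^2. Hence A and B are similar.

Yes.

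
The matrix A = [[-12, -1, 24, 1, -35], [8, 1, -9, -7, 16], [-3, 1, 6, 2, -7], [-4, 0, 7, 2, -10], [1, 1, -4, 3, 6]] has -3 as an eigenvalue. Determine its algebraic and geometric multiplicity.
algebraic multiplicity 1, geometric multiplicity 1

The characteristic polynomial is (x - 3)(x - 1)^3(x + 3), so the factor x + 3 appears with exponent 1: the algebraic multiplicity is 1.

rank(A + 3I) = 4, so the eigenspace has dimension 5 - 4 = 1: the geometric multiplicity is 1.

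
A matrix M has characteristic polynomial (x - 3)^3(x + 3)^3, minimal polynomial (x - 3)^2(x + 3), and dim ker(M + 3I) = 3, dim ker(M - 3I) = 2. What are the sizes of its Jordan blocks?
λ = -3: algebraic multiplicity 3 (exponent in χ_M), largest block size 1 (exponent in m_M), 3 blocks (geometric multiplicity). These force block sizes [1, 1, 1].
λ = 3: algebraic multiplicity 3 (exponent in χ_M), largest block size 2 (exponent in m_M), 2 blocks (geometric multiplicity). These force block sizes [2, 1].

Jordan blocks: (-3, 1), (-3, 1), (-3, 1), (3, 2), (3, 1)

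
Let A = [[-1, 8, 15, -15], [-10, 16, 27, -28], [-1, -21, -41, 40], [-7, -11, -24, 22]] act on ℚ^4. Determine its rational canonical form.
The invariant factors of A (the non-unit diagonal entries of the Smith normal form of xI - A over ℚ[x]) are (x + 2)^2(x^2 + 2), each dividing the next. The characteristic polynomial is their product, (x + 2)^2(x^2 + 2).

The rational canonical form is the block-diagonal matrix of companion matrices C(f_i):
R = [[0, 0, 0, -8], [1, 0, 0, -8], [0, 1, 0, -6], [0, 0, 1, -4]].

Note the characteristic polynomial does not split into linear factors over ℚ, so A has no Jordan form over ℚ; the rational canonical form exists over any field.

R = [[0, 0, 0, -8], [1, 0, 0, -8], [0, 1, 0, -6], [0, 0, 1, -4]]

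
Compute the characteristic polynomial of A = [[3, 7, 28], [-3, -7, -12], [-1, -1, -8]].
xI - A = [[x - 3, -7, -28], [3, x + 7, 12], [1, 1, x + 8]].

Expanding det(xI - A) along the first row:
det(xI - A) = + (x - 3)·det([[x + 7, 12], [1, x + 8]]) - (-7)·det([[3, 12], [1, x + 8]]) + (-28)·det([[3, x + 7], [1, 1]]).

Evaluating gives χ_A(x) = x^3 + 12x^2 + 48x + 64 = (x + 4)^3.

χ_A(x) = (x + 4)^3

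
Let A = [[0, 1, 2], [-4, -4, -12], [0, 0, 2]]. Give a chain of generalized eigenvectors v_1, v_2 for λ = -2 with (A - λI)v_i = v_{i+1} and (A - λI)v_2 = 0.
We seek v_1 ∈ ker((A + 2I)^2) \ ker(A + 2I), then set v_{i+1} = (A + 2I) v_i.

One such chain is v_1 = [[0, 1, 0]]^T, v_2 = [[1, -2, 0]]^T. Check: (A + 2I) v_2 = [[0, 0, 0]]^T = 0.

v_1 = [[0, 1, 0]]^T, v_2 = [[1, -2, 0]]^T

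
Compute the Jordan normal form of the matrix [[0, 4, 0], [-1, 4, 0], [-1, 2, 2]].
J = [[2, 1, 0], [0, 2, 0], [0, 0, 2]]

The characteristic polynomial is det(xI - A) = (x - 2)^3, so the eigenvalues are 2 (algebraic multiplicity 3).

For λ = 2: rank(A - 2I) = 1, rank((A - 2I)^2) = 0. The eigenspace has dimension 3 - 1 = 2, so there are 2 Jordan blocks; the rank sequence gives block sizes [2, 1].

Assembling the blocks gives the Jordan form J above.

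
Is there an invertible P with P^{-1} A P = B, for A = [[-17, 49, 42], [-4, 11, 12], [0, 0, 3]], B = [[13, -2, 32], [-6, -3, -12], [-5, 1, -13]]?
Yes.

Two matrices over a field are similar if and only if they have the same invariant factors.

Both A and B have characteristic polynomial (x - 3)(x + 3)^2 and minimal polynomial (x - 3)(x + 3)^2. Computing further, both have invariant factors (x - 3)(x + 3)^2. Hence A and B are similar.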